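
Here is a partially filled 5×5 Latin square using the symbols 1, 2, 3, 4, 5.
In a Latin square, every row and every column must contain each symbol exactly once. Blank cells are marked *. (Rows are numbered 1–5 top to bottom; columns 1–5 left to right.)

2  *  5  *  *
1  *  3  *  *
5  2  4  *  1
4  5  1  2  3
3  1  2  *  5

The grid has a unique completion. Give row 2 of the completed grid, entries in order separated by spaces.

1 4 3 5 2

Row 2, column 2: row 2 has {1, 3} and column 2 has {1, 2, 5}, leaving only 4.
Row 2, column 4: row 2 has {1, 3, 4} and column 4 has {2}, leaving only 5.
Row 2, column 5: row 2 has {1, 3, 4, 5} and column 5 has {1, 3, 5}, leaving only 2.
So row 2 reads: 1 4 3 5 2.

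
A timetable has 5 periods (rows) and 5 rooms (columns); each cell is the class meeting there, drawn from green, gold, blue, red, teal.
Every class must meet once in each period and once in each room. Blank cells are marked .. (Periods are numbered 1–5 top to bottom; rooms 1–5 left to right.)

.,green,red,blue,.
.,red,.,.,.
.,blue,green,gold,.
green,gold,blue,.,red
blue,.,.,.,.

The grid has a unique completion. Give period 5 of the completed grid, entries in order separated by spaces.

Period 5, room 2: period 5 has {blue} and room 2 has {green, gold, blue, red}, leaving only teal.
Period 5, room 3: period 5 has {blue, teal} and room 3 has {green, blue, red}, leaving only gold.
Period 5, room 5: period 5 has {gold, blue, teal} and room 5 has {red}, leaving only green.
Period 5, room 4: period 5 has {green, gold, blue, teal} and room 4 has {gold, blue}, leaving only red.
So period 5 reads: blue teal gold red green.

blue teal gold red green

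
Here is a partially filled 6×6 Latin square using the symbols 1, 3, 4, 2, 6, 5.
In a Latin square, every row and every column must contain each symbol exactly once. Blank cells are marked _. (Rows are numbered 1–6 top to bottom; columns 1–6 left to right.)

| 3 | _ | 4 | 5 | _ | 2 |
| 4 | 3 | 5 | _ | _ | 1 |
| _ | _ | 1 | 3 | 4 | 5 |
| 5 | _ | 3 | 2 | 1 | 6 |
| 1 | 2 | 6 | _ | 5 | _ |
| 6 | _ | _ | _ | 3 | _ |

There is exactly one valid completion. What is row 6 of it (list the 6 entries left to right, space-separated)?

Row 6, column 3: row 6 has {3, 6} and column 3 has {1, 3, 4, 6, 5}, leaving only 2.
Row 6, column 6: row 6 has {3, 2, 6} and column 6 has {1, 2, 6, 5}, leaving only 4.
Row 6, column 4: row 6 has {3, 4, 2, 6} and column 4 has {3, 2, 5}, leaving only 1.
Row 6, column 2: row 6 has {1, 3, 4, 2, 6} and column 2 has {3, 2}, leaving only 5.
So row 6 reads: 6 5 2 1 3 4.

6 5 2 1 3 4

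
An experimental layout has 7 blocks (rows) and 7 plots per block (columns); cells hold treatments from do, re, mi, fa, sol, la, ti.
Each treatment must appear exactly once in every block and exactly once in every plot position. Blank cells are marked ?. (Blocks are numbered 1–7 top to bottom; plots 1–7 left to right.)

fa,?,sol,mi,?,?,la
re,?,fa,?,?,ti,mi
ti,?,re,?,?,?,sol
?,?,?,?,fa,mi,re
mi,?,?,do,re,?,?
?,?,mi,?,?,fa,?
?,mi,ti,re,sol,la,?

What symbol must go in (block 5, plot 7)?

Block 3, plot 6: block 3 has {re, sol, ti} and plot 6 has {mi, fa, la, ti}, leaving only do.
Block 1, plot 6: block 1 has {mi, fa, sol, la} and plot 6 has {do, mi, fa, la, ti}, leaving only re.
Block 5, plot 3: block 5 has {do, re, mi} and plot 3 has {re, mi, fa, sol, ti}, leaving only la.
Block 4, plot 3: block 4 has {re, mi, fa} and plot 3 has {re, mi, fa, sol, la, ti}, leaving only do.
Block 5, plot 6: block 5 has {do, re, mi, la} and plot 6 has {do, re, mi, fa, la, ti}, leaving only sol.
Block 7, plot 1: block 7 has {re, mi, sol, la, ti} and plot 1 has {re, mi, fa, ti}, leaving only do.
Block 7, plot 7: block 7 has {do, re, mi, sol, la, ti} and plot 7 has {re, mi, sol, la}, leaving only fa.
Block 5 already has {do, re, mi, sol, la} and plot 7 already has {re, mi, fa, sol, la}, so block 5, plot 7 must be ti.

ti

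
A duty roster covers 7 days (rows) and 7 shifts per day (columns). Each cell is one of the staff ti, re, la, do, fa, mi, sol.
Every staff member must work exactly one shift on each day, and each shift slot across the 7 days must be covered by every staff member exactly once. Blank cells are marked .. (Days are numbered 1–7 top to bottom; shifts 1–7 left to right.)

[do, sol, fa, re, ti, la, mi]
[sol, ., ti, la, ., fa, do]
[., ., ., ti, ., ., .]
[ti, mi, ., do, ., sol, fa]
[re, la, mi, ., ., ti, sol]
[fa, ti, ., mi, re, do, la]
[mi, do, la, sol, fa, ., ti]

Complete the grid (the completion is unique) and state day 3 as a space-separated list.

la fa do ti sol mi re

Day 3, shift 1: day 3 has {ti} and shift 1 has {ti, re, do, fa, mi, sol}, leaving only la.
Day 3, shift 7: day 3 has {ti, la} and shift 7 has {ti, la, do, fa, mi, sol}, leaving only re.
Day 3, shift 2: day 3 has {ti, re, la} and shift 2 has {ti, la, do, mi, sol}, leaving only fa.
Day 3, shift 6: day 3 has {ti, re, la, fa} and shift 6 has {ti, la, do, fa, sol}, leaving only mi.
Day 2, shift 2: day 2 has {ti, la, do, fa, sol} and shift 2 has {ti, la, do, fa, mi, sol}, leaving only re.
Day 2, shift 5: day 2 has {ti, re, la, do, fa, sol} and shift 5 has {ti, re, fa}, leaving only mi.
Day 4, shift 3: day 4 has {ti, do, fa, mi, sol} and shift 3 has {ti, la, fa, mi}, leaving only re.
Day 4, shift 5: day 4 has {ti, re, do, fa, mi, sol} and shift 5 has {ti, re, fa, mi}, leaving only la.
Day 5, shift 4: day 5 has {ti, re, la, mi, sol} and shift 4 has {ti, re, la, do, mi, sol}, leaving only fa.
Day 5, shift 5: day 5 has {ti, re, la, fa, mi, sol} and shift 5 has {ti, re, la, fa, mi}, leaving only do.
Day 3, shift 5: day 3 has {ti, re, la, fa, mi} and shift 5 has {ti, re, la, do, fa, mi}, leaving only sol.
Day 3, shift 3: day 3 has {ti, re, la, fa, mi, sol} and shift 3 has {ti, re, la, fa, mi}, leaving only do.
So day 3 reads: la fa do ti sol mi re.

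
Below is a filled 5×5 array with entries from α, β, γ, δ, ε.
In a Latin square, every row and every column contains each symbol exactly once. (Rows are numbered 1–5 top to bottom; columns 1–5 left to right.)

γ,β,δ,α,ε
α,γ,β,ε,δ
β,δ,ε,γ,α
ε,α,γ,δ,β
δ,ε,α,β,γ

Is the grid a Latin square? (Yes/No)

Each row is a permutation of the 5 symbols, and so is each column.

Yes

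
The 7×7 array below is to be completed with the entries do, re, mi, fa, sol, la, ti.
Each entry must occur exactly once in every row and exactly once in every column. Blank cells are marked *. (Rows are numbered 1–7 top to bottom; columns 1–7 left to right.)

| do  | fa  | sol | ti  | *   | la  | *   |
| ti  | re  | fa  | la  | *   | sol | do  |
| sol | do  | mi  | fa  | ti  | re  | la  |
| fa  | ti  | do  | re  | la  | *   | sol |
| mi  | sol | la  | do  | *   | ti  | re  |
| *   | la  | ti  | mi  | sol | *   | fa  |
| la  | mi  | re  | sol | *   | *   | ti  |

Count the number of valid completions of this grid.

1

Row 1, column 5: eliminating its row and column leaves {re, mi}.
Row 1, column 7: eliminating its row and column leaves {mi}.
Row 2, column 5: eliminating its row and column leaves {mi}.
Row 4, column 6: eliminating its row and column leaves {mi}.
Row 5, column 5: eliminating its row and column leaves {fa}.
Row 6, column 1: eliminating its row and column leaves {re}.
Row 6, column 6: eliminating its row and column leaves {do}.
Row 7, column 5: eliminating its row and column leaves {do, fa}.
Row 7, column 6: eliminating its row and column leaves {do, fa}.
Only one assignment across all blanks avoids any row or column repeat, giving 1 completion.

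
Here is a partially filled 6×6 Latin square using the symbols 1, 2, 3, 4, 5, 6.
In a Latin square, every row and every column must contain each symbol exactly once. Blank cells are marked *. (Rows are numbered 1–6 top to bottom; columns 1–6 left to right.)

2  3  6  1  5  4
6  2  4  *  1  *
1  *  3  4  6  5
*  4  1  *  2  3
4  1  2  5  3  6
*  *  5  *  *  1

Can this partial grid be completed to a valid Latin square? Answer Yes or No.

Row 2, column 6: row 2 together with column 6 already contain {1, 2, 3, 4, 5, 6} — every symbol — so nothing can go there. The grid has no valid completion.

No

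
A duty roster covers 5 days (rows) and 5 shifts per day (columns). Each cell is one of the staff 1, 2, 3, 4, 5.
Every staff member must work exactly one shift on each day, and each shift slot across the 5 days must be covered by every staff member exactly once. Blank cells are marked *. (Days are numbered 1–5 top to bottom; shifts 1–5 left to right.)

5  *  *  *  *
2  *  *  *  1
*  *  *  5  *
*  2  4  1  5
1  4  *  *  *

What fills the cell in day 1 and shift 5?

4

Day 4, shift 1: day 4 has {1, 2, 4, 5} and shift 1 has {1, 2, 5}, leaving only 3.
Day 3, shift 1: day 3 has {5} and shift 1 has {1, 2, 3, 5}, leaving only 4.
Day 1, shift 5 is narrowed to {2, 3, 4}.
If it were 2, then day 5, shift 5 would be left with no valid symbol.
If it were 3, then day 2, shift 3 would be left with no valid symbol.
So day 1, shift 5 must be 4.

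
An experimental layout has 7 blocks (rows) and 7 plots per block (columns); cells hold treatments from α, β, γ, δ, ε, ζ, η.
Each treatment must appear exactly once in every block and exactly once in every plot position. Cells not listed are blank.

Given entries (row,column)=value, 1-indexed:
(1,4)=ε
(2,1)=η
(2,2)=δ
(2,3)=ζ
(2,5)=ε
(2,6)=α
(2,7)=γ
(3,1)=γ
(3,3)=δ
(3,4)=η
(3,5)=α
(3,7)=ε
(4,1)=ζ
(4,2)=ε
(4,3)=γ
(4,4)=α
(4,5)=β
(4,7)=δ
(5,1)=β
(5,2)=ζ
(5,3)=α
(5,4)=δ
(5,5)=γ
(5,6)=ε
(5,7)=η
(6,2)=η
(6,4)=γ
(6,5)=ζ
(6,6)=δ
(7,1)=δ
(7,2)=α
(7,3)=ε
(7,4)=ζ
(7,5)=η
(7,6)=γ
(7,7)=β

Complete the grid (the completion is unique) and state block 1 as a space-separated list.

Block 1, plot 1: block 1 has {ε} and plot 1 has {β, γ, δ, ζ, η}, leaving only α.
Block 1, plot 5: block 1 has {α, ε} and plot 5 has {α, β, γ, ε, ζ, η}, leaving only δ.
Block 1, plot 7: block 1 has {α, δ, ε} and plot 7 has {β, γ, δ, ε, η}, leaving only ζ.
Block 2, plot 4: block 2 has {α, γ, δ, ε, ζ, η} and plot 4 has {α, γ, δ, ε, ζ, η}, leaving only β.
Block 3, plot 2: block 3 has {α, γ, δ, ε, η} and plot 2 has {α, δ, ε, ζ, η}, leaving only β.
Block 1, plot 2: block 1 has {α, δ, ε, ζ} and plot 2 has {α, β, δ, ε, ζ, η}, leaving only γ.
Block 3, plot 6: block 3 has {α, β, γ, δ, ε, η} and plot 6 has {α, γ, δ, ε}, leaving only ζ.
Block 4, plot 6: block 4 has {α, β, γ, δ, ε, ζ} and plot 6 has {α, γ, δ, ε, ζ}, leaving only η.
Block 1, plot 6: block 1 has {α, γ, δ, ε, ζ} and plot 6 has {α, γ, δ, ε, ζ, η}, leaving only β.
Block 1, plot 3: block 1 has {α, β, γ, δ, ε, ζ} and plot 3 has {α, γ, δ, ε, ζ}, leaving only η.
So block 1 reads: α γ η ε δ β ζ.

α γ η ε δ β ζ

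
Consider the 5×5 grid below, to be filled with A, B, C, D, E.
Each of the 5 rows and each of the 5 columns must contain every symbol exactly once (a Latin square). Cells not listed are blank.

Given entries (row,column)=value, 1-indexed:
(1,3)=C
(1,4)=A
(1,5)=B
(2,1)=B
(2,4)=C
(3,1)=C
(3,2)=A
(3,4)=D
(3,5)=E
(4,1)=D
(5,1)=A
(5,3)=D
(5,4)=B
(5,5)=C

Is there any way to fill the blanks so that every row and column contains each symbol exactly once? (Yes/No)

No

Row 1, column 1: row 1 has {A, B, C} and column 1 has {A, B, C, D}, so it must be E.
Row 1, column 2: row 1 has {A, B, C, E} and column 2 has {A}, so it must be D.
Row 2, column 2: row 2 has {B, C} and column 2 has {A, D}, so it must be E.
Now row 5, column 2: row 5 together with column 2 already contain {A, B, C, D, E} — every symbol — so nothing can go there. The grid has no valid completion.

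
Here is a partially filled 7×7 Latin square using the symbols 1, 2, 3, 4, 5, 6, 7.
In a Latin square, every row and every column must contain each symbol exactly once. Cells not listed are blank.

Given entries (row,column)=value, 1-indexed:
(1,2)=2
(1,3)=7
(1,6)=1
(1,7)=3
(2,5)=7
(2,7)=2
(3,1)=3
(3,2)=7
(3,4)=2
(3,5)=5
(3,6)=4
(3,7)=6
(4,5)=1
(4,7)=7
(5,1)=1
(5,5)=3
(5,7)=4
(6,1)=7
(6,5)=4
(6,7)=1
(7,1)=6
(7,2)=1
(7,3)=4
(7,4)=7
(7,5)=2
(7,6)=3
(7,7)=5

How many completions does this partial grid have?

9

Row 1, column 1: eliminating its row and column leaves {4, 5}.
Row 1, column 4: eliminating its row and column leaves {4, 5, 6}.
Row 1, column 5: eliminating its row and column leaves {6}.
Row 2, column 1: eliminating its row and column leaves {4, 5}.
Row 2, column 2: eliminating its row and column leaves {3, 4, 5, 6}.
Row 2, column 3: eliminating its row and column leaves {1, 3, 5, 6}.
Row 2, column 4: eliminating its row and column leaves {1, 3, 4, 5, 6}.
Row 2, column 6: eliminating its row and column leaves {5, 6}.
Row 3, column 3: eliminating its row and column leaves {1}.
Row 4, column 1: eliminating its row and column leaves {2, 4, 5}.
Row 4, column 2: eliminating its row and column leaves {3, 4, 5, 6}.
Row 4, column 3: eliminating its row and column leaves {2, 3, 5, 6}.
Row 4, column 4: eliminating its row and column leaves {3, 4, 5, 6}.
Row 4, column 6: eliminating its row and column leaves {2, 5, 6}.
Row 5, column 2: eliminating its row and column leaves {5, 6}.
Row 5, column 3: eliminating its row and column leaves {2, 5, 6}.
Row 5, column 4: eliminating its row and column leaves {5, 6}.
Row 5, column 6: eliminating its row and column leaves {2, 5, 6, 7}.
Row 6, column 2: eliminating its row and column leaves {3, 5, 6}.
Row 6, column 3: eliminating its row and column leaves {2, 3, 5, 6}.
Row 6, column 4: eliminating its row and column leaves {3, 5, 6}.
Row 6, column 6: eliminating its row and column leaves {2, 5, 6}.
Enumerating the assignments across these blanks that avoid any row or column repeat gives 9 completions.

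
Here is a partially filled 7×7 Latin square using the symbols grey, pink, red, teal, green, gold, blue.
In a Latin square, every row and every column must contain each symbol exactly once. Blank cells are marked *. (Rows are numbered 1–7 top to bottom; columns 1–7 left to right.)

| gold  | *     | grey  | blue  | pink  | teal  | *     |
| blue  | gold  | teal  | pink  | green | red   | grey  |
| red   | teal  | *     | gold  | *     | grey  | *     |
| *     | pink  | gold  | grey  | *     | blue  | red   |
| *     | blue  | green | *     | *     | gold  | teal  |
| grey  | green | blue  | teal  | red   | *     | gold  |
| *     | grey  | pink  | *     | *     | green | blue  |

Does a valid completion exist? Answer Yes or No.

No

Row 3, column 3: row 3 together with column 3 already contain {grey, pink, red, teal, green, gold, blue} — every symbol — so nothing can go there. The grid has no valid completion.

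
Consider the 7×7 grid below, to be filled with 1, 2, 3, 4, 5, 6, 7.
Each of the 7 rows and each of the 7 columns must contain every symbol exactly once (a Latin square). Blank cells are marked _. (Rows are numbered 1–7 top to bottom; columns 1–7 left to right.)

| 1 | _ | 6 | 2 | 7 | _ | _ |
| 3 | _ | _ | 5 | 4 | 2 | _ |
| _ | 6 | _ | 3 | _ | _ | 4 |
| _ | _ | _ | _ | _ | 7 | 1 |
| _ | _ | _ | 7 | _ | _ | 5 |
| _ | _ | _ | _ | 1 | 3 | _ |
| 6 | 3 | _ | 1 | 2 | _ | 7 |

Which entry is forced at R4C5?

6

Row 1, column 7: row 1 has {1, 2, 6, 7} and column 7 has {1, 4, 5, 7}, leaving only 3.
Row 2, column 7: row 2 has {2, 3, 4, 5} and column 7 has {1, 3, 4, 5, 7}, leaving only 6.
Row 3, column 5: row 3 has {3, 4, 6} and column 5 has {1, 2, 4, 7}, leaving only 5.
Row 3, column 6: row 3 has {3, 4, 5, 6} and column 6 has {2, 3, 7}, leaving only 1.
Row 6, column 7: row 6 has {1, 3} and column 7 has {1, 3, 4, 5, 6, 7}, leaving only 2.
Row 4, column 5 is narrowed to {3, 6}.
If it were 3, then row 7, column 6 would be left with no valid symbol.
So row 4, column 5 must be 6.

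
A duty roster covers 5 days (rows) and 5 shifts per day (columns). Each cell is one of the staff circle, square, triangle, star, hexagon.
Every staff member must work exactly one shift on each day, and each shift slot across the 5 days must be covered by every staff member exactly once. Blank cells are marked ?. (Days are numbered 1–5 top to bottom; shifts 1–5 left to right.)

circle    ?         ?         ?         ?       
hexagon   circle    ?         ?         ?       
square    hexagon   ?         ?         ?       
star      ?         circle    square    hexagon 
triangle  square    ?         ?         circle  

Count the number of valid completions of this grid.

3

Day 1, shift 2: eliminating its day and shift leaves {triangle, star}.
Day 1, shift 3: eliminating its day and shift leaves {square, triangle, star, hexagon}.
Day 1, shift 4: eliminating its day and shift leaves {triangle, star, hexagon}.
Day 1, shift 5: eliminating its day and shift leaves {square, triangle, star}.
Day 2, shift 3: eliminating its day and shift leaves {square, triangle, star}.
Day 2, shift 4: eliminating its day and shift leaves {triangle, star}.
Day 2, shift 5: eliminating its day and shift leaves {square, triangle, star}.
Day 3, shift 3: eliminating its day and shift leaves {triangle, star}.
Day 3, shift 4: eliminating its day and shift leaves {circle, triangle, star}.
Day 3, shift 5: eliminating its day and shift leaves {triangle, star}.
Day 4, shift 2: eliminating its day and shift leaves {triangle}.
Day 5, shift 3: eliminating its day and shift leaves {star, hexagon}.
Day 5, shift 4: eliminating its day and shift leaves {star, hexagon}.
Enumerating the assignments across these blanks that avoid any day or shift repeat gives 3 completions.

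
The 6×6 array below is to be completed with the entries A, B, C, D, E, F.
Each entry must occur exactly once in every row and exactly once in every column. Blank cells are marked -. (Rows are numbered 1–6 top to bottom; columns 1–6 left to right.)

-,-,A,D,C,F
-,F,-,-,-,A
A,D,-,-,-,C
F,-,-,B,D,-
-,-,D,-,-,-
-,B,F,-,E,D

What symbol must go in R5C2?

Row 1, column 2: row 1 has {A, C, D, F} and column 2 has {B, D, F}, leaving only E.
Row 1, column 1: row 1 has {A, C, D, E, F} and column 1 has {A, F}, leaving only B.
Row 2, column 5: row 2 has {A, F} and column 5 has {C, D, E}, leaving only B.
Row 3, column 5: row 3 has {A, C, D} and column 5 has {B, C, D, E}, leaving only F.
Row 3, column 4: row 3 has {A, C, D, F} and column 4 has {B, D}, leaving only E.
Row 2, column 4: row 2 has {A, B, F} and column 4 has {B, D, E}, leaving only C.
Row 2, column 3: row 2 has {A, B, C, F} and column 3 has {A, D, F}, leaving only E.
Row 2, column 1: row 2 has {A, B, C, E, F} and column 1 has {A, B, F}, leaving only D.
Row 3, column 3: row 3 has {A, C, D, E, F} and column 3 has {A, D, E, F}, leaving only B.
Row 4, column 3: row 4 has {B, D, F} and column 3 has {A, B, D, E, F}, leaving only C.
Row 4, column 2: row 4 has {B, C, D, F} and column 2 has {B, D, E, F}, leaving only A.
Row 5 already has {D} and column 2 already has {A, B, D, E, F}, so row 5, column 2 must be C.

C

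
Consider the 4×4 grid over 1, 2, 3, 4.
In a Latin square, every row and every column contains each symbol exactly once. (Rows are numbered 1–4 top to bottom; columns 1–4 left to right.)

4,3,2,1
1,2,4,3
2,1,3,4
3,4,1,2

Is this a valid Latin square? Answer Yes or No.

Yes

Each row is a permutation of the 4 symbols, and so is each column.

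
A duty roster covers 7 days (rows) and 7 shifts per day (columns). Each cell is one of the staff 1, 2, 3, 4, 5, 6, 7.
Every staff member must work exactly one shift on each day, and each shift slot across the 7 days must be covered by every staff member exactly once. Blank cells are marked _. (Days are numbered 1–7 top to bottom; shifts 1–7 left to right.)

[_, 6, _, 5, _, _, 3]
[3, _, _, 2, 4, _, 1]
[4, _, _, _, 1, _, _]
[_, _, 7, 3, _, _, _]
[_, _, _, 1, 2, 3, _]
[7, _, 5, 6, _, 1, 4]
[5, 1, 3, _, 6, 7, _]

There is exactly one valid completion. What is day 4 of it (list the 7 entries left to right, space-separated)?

1 4 7 3 5 2 6

Day 4, shift 5: day 4 has {3, 7} and shift 5 has {1, 2, 4, 6}, leaving only 5.
Day 1, shift 5: day 1 has {3, 5, 6} and shift 5 has {1, 2, 4, 5, 6}, leaving only 7.
Day 2, shift 3: day 2 has {1, 2, 3, 4} and shift 3 has {3, 5, 7}, leaving only 6.
Day 2, shift 6: day 2 has {1, 2, 3, 4, 6} and shift 6 has {1, 3, 7}, leaving only 5.
Day 2, shift 2: day 2 has {1, 2, 3, 4, 5, 6} and shift 2 has {1, 6}, leaving only 7.
Day 3, shift 3: day 3 has {1, 4} and shift 3 has {3, 5, 6, 7}, leaving only 2.
Day 3, shift 4: day 3 has {1, 2, 4} and shift 4 has {1, 2, 3, 5, 6}, leaving only 7.
Day 3, shift 6: day 3 has {1, 2, 4, 7} and shift 6 has {1, 3, 5, 7}, leaving only 6.
Day 3, shift 7: day 3 has {1, 2, 4, 6, 7} and shift 7 has {1, 3, 4}, leaving only 5.
Day 3, shift 2: day 3 has {1, 2, 4, 5, 6, 7} and shift 2 has {1, 6, 7}, leaving only 3.
Day 5, shift 1: day 5 has {1, 2, 3} and shift 1 has {3, 4, 5, 7}, leaving only 6.
Day 5, shift 3: day 5 has {1, 2, 3, 6} and shift 3 has {2, 3, 5, 6, 7}, leaving only 4.
Day 1, shift 3: day 1 has {3, 5, 6, 7} and shift 3 has {2, 3, 4, 5, 6, 7}, leaving only 1.
Day 1, shift 1: day 1 has {1, 3, 5, 6, 7} and shift 1 has {3, 4, 5, 6, 7}, leaving only 2.
Day 4, shift 1: day 4 has {3, 5, 7} and shift 1 has {2, 3, 4, 5, 6, 7}, leaving only 1.
Day 1, shift 6: day 1 has {1, 2, 3, 5, 6, 7} and shift 6 has {1, 3, 5, 6, 7}, leaving only 4.
Day 4, shift 6: day 4 has {1, 3, 5, 7} and shift 6 has {1, 3, 4, 5, 6, 7}, leaving only 2.
Day 4, shift 2: day 4 has {1, 2, 3, 5, 7} and shift 2 has {1, 3, 6, 7}, leaving only 4.
Day 4, shift 7: day 4 has {1, 2, 3, 4, 5, 7} and shift 7 has {1, 3, 4, 5}, leaving only 6.
So day 4 reads: 1 4 7 3 5 2 6.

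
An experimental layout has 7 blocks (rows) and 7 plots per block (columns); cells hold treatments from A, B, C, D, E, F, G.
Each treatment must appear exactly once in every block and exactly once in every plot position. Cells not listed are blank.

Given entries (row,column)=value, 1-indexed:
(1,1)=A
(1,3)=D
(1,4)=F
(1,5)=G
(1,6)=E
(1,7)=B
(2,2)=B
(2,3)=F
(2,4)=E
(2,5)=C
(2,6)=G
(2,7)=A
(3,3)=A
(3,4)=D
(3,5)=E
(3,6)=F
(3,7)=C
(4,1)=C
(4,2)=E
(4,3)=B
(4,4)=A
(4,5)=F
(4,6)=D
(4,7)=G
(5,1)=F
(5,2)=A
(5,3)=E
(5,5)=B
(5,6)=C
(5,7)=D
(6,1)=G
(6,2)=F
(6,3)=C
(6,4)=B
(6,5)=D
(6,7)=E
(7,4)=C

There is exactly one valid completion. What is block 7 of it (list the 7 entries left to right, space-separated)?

E D G C A B F

Block 7, plot 3: block 7 has {C} and plot 3 has {A, B, C, D, E, F}, leaving only G.
Block 7, plot 2: block 7 has {C, G} and plot 2 has {A, B, E, F}, leaving only D.
Block 7, plot 5: block 7 has {C, D, G} and plot 5 has {B, C, D, E, F, G}, leaving only A.
Block 7, plot 6: block 7 has {A, C, D, G} and plot 6 has {C, D, E, F, G}, leaving only B.
Block 7, plot 1: block 7 has {A, B, C, D, G} and plot 1 has {A, C, F, G}, leaving only E.
Block 7, plot 7: block 7 has {A, B, C, D, E, G} and plot 7 has {A, B, C, D, E, G}, leaving only F.
So block 7 reads: E D G C A B F.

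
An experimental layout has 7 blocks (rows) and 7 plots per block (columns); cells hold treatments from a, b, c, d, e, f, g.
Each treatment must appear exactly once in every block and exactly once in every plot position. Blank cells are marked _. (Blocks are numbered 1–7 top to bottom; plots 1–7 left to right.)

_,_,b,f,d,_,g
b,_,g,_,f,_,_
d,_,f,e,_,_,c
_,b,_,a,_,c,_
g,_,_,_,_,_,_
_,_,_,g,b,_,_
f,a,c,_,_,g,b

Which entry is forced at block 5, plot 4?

b

Block 3, plot 2: block 3 has {c, d, e, f} and plot 2 has {a, b}, leaving only g.
Block 3, plot 5: block 3 has {c, d, e, f, g} and plot 5 has {b, d, f}, leaving only a.
Block 3, plot 6: block 3 has {a, c, d, e, f, g} and plot 6 has {c, g}, leaving only b.
Block 4, plot 1: block 4 has {a, b, c} and plot 1 has {b, d, f, g}, leaving only e.
Block 4, plot 3: block 4 has {a, b, c, e} and plot 3 has {b, c, f, g}, leaving only d.
Block 4, plot 5: block 4 has {a, b, c, d, e} and plot 5 has {a, b, d, f}, leaving only g.
Block 4, plot 7: block 4 has {a, b, c, d, e, g} and plot 7 has {b, c, g}, leaving only f.
Block 7, plot 4: block 7 has {a, b, c, f, g} and plot 4 has {a, e, f, g}, leaving only d.
Block 2, plot 4: block 2 has {b, f, g} and plot 4 has {a, d, e, f, g}, leaving only c.
Block 5 already has {g} and plot 4 already has {a, c, d, e, f, g}, so block 5, plot 4 must be b.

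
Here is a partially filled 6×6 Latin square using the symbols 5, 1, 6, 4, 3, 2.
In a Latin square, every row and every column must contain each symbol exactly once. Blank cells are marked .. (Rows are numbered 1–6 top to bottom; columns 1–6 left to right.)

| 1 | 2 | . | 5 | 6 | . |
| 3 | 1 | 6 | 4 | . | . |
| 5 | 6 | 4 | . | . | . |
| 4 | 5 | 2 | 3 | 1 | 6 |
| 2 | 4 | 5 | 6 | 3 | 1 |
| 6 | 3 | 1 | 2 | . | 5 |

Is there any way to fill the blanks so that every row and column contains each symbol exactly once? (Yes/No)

No row or column among the givens repeats a symbol, and propagating forced cells runs into no contradiction.
One valid completion exists (for instance, 1 2 3 5 6 4 / 3 1 6 4 5 2 / 5 6 4 1 2 3 / 4 5 2 3 1 6 / 2 4 5 6 3 1 / 6 3 1 2 4 5).

Yes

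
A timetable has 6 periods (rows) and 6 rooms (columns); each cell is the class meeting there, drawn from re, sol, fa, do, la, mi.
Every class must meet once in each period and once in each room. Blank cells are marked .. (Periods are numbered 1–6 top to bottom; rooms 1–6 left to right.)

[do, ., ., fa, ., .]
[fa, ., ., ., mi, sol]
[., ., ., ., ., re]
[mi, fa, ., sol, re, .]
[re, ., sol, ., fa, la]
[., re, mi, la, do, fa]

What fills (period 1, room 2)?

Period 1, room 6: period 1 has {fa, do} and room 6 has {re, sol, fa, la}, leaving only mi.
Period 4, room 6: period 4 has {re, sol, fa, mi} and room 6 has {re, sol, fa, la, mi}, leaving only do.
Period 4, room 3: period 4 has {re, sol, fa, do, mi} and room 3 has {sol, mi}, leaving only la.
Period 1, room 3: period 1 has {fa, do, mi} and room 3 has {sol, la, mi}, leaving only re.
Period 2, room 3: period 2 has {sol, fa, mi} and room 3 has {re, sol, la, mi}, leaving only do.
Period 2, room 2: period 2 has {sol, fa, do, mi} and room 2 has {re, fa}, leaving only la.
Period 1 already has {re, fa, do, mi} and room 2 already has {re, fa, la}, so period 1, room 2 must be sol.

sol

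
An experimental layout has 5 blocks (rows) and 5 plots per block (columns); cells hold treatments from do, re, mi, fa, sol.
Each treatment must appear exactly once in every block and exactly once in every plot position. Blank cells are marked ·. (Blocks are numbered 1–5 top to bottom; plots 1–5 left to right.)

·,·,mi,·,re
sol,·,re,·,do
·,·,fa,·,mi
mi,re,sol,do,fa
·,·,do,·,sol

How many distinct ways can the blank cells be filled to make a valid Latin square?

3

Block 1, plot 1: eliminating its block and plot leaves {do, fa}.
Block 1, plot 2: eliminating its block and plot leaves {do, fa, sol}.
Block 1, plot 4: eliminating its block and plot leaves {fa, sol}.
Block 2, plot 2: eliminating its block and plot leaves {mi, fa}.
Block 2, plot 4: eliminating its block and plot leaves {mi, fa}.
Block 3, plot 1: eliminating its block and plot leaves {do, re}.
Block 3, plot 2: eliminating its block and plot leaves {do, sol}.
Block 3, plot 4: eliminating its block and plot leaves {re, sol}.
Block 5, plot 1: eliminating its block and plot leaves {re, fa}.
Block 5, plot 2: eliminating its block and plot leaves {mi, fa}.
Block 5, plot 4: eliminating its block and plot leaves {re, mi, fa}.
Enumerating the assignments across these blanks that avoid any block or plot repeat gives 3 completions.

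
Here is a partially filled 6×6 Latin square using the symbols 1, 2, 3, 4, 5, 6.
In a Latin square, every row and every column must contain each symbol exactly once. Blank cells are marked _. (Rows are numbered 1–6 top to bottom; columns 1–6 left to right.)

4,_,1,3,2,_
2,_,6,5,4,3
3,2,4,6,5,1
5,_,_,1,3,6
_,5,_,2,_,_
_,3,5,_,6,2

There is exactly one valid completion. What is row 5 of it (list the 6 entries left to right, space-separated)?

6 5 3 2 1 4

Row 5, column 3: row 5 has {2, 5} and column 3 has {1, 4, 5, 6}, leaving only 3.
Row 5, column 5: row 5 has {2, 3, 5} and column 5 has {2, 3, 4, 5, 6}, leaving only 1.
Row 5, column 1: row 5 has {1, 2, 3, 5} and column 1 has {2, 3, 4, 5}, leaving only 6.
Row 5, column 6: row 5 has {1, 2, 3, 5, 6} and column 6 has {1, 2, 3, 6}, leaving only 4.
So row 5 reads: 6 5 3 2 1 4.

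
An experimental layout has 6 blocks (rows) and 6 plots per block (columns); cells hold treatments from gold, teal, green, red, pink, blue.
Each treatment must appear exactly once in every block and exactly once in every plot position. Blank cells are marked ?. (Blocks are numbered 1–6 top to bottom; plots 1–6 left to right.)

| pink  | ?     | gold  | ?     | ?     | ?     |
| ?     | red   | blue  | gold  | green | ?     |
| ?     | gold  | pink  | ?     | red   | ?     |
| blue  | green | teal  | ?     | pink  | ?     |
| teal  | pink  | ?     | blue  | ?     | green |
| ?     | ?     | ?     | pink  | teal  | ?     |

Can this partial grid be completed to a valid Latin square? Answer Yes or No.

Block 2, plot 1: block 2 together with plot 1 already contain {gold, teal, green, red, pink, blue} — every symbol — so nothing can go there. The grid has no valid completion.

No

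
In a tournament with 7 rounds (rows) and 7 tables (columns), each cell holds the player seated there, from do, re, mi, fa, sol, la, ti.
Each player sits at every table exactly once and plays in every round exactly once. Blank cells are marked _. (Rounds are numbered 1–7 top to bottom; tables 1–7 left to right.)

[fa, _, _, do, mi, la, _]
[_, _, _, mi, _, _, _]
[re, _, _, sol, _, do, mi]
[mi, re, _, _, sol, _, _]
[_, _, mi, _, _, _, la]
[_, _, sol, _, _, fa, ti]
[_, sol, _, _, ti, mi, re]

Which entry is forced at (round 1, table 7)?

sol

Round 1 already has {do, mi, fa, la} and table 7 already has {re, mi, la, ti}, so round 1, table 7 must be sol.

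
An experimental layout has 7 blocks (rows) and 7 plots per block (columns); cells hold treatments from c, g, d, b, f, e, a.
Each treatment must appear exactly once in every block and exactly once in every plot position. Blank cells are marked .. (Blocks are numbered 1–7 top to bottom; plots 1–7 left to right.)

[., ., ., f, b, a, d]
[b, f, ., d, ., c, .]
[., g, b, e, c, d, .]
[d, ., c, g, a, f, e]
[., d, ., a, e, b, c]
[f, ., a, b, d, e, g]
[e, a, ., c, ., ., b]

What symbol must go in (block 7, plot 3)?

d

Block 2, plot 5: block 2 has {c, d, b, f} and plot 5 has {c, d, b, e, a}, leaving only g.
Block 2, plot 3: block 2 has {c, g, d, b, f} and plot 3 has {c, b, a}, leaving only e.
Block 1, plot 3: block 1 has {d, b, f, a} and plot 3 has {c, b, e, a}, leaving only g.
Block 1, plot 1: block 1 has {g, d, b, f, a} and plot 1 has {d, b, f, e}, leaving only c.
Block 1, plot 2: block 1 has {c, g, d, b, f, a} and plot 2 has {g, d, f, a}, leaving only e.
Block 2, plot 7: block 2 has {c, g, d, b, f, e} and plot 7 has {c, g, d, b, e}, leaving only a.
Block 3, plot 1: block 3 has {c, g, d, b, e} and plot 1 has {c, d, b, f, e}, leaving only a.
Block 3, plot 7: block 3 has {c, g, d, b, e, a} and plot 7 has {c, g, d, b, e, a}, leaving only f.
Block 4, plot 2: block 4 has {c, g, d, f, e, a} and plot 2 has {g, d, f, e, a}, leaving only b.
Block 5, plot 1: block 5 has {c, d, b, e, a} and plot 1 has {c, d, b, f, e, a}, leaving only g.
Block 5, plot 3: block 5 has {c, g, d, b, e, a} and plot 3 has {c, g, b, e, a}, leaving only f.
Block 7 already has {c, b, e, a} and plot 3 already has {c, g, b, f, e, a}, so block 7, plot 3 must be d.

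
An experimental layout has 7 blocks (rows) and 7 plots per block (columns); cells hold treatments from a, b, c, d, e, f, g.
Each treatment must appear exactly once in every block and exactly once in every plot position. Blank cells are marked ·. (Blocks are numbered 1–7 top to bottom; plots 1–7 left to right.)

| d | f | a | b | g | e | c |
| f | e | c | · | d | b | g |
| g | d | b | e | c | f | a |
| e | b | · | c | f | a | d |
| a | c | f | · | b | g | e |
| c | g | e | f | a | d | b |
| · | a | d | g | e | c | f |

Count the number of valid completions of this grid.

Block 2, plot 4: eliminating its block and plot leaves {a}.
Block 4, plot 3: eliminating its block and plot leaves {g}.
Block 5, plot 4: eliminating its block and plot leaves {d}.
Block 7, plot 1: eliminating its block and plot leaves {b}.
Only one assignment across all blanks avoids any block or plot repeat, giving 1 completion.

1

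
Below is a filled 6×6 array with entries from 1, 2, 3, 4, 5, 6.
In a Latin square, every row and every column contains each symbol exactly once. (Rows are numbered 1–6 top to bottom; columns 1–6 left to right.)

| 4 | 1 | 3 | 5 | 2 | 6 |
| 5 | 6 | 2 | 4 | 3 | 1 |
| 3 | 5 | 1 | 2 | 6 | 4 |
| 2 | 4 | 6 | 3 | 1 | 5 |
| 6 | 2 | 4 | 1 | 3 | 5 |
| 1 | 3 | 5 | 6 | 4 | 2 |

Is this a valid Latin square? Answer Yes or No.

No

Every row is a permutation, but column 6 contains 5 twice (at rows 4 and 5).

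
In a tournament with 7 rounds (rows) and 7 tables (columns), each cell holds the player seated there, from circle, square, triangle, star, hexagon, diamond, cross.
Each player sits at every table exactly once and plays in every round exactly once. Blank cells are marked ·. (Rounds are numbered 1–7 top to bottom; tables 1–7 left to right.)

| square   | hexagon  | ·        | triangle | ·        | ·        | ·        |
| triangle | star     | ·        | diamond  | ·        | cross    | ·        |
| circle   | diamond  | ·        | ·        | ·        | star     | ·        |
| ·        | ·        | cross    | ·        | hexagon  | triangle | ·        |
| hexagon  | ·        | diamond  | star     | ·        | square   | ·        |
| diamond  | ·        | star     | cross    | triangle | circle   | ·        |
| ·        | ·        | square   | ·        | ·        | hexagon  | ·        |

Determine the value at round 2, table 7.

circle

Round 1, table 3: round 1 has {square, triangle, hexagon} and table 3 has {square, star, diamond, cross}, leaving only circle.
Round 1, table 6: round 1 has {circle, square, triangle, hexagon} and table 6 has {circle, square, triangle, star, hexagon, cross}, leaving only diamond.
Round 2, table 3: round 2 has {triangle, star, diamond, cross} and table 3 has {circle, square, star, diamond, cross}, leaving only hexagon.
Round 3, table 3: round 3 has {circle, star, diamond} and table 3 has {circle, square, star, hexagon, diamond, cross}, leaving only triangle.
Round 4, table 1: round 4 has {triangle, hexagon, cross} and table 1 has {circle, square, triangle, hexagon, diamond}, leaving only star.
Round 6, table 2: round 6 has {circle, triangle, star, diamond, cross} and table 2 has {star, hexagon, diamond}, leaving only square.
Round 4, table 2: round 4 has {triangle, star, hexagon, cross} and table 2 has {square, star, hexagon, diamond}, leaving only circle.
Round 4, table 4: round 4 has {circle, triangle, star, hexagon, cross} and table 4 has {triangle, star, diamond, cross}, leaving only square.
Round 3, table 4: round 3 has {circle, triangle, star, diamond} and table 4 has {square, triangle, star, diamond, cross}, leaving only hexagon.
Round 4, table 7: round 4 has {circle, square, triangle, star, hexagon, cross} and table 7 has {}, leaving only diamond.
Round 6, table 7: round 6 has {circle, square, triangle, star, diamond, cross} and table 7 has {diamond}, leaving only hexagon.
Round 7, table 1: round 7 has {square, hexagon} and table 1 has {circle, square, triangle, star, hexagon, diamond}, leaving only cross.
Round 7, table 2: round 7 has {square, hexagon, cross} and table 2 has {circle, square, star, hexagon, diamond}, leaving only triangle.
Round 5, table 2: round 5 has {square, star, hexagon, diamond} and table 2 has {circle, square, triangle, star, hexagon, diamond}, leaving only cross.
Round 5, table 5: round 5 has {square, star, hexagon, diamond, cross} and table 5 has {triangle, hexagon}, leaving only circle.
Round 2, table 5: round 2 has {triangle, star, hexagon, diamond, cross} and table 5 has {circle, triangle, hexagon}, leaving only square.
Round 2 already has {square, triangle, star, hexagon, diamond, cross} and table 7 already has {hexagon, diamond}, so round 2, table 7 must be circle.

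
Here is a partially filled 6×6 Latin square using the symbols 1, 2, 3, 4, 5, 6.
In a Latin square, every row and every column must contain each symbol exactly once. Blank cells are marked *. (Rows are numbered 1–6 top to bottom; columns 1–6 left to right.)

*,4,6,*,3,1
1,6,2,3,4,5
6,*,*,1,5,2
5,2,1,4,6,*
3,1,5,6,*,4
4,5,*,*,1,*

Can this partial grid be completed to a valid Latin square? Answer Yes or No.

No row or column among the givens repeats a symbol, and propagating forced cells runs into no contradiction.
One valid completion exists (for instance, 2 4 6 5 3 1 / 1 6 2 3 4 5 / 6 3 4 1 5 2 / 5 2 1 4 6 3 / 3 1 5 6 2 4 / 4 5 3 2 1 6).

Yes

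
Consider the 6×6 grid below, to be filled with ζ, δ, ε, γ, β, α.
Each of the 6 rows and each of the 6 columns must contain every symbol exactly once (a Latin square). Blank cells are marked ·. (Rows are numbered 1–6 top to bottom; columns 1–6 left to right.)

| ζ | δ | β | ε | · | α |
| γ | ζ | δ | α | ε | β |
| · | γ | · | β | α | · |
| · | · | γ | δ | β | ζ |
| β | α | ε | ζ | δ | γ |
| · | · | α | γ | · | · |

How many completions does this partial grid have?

Row 1, column 5: eliminating its row and column leaves {γ}.
Row 3, column 1: eliminating its row and column leaves {δ, ε}.
Row 3, column 3: eliminating its row and column leaves {ζ}.
Row 3, column 6: eliminating its row and column leaves {δ, ε}.
Row 4, column 1: eliminating its row and column leaves {ε, α}.
Row 4, column 2: eliminating its row and column leaves {ε}.
Row 6, column 1: eliminating its row and column leaves {δ, ε}.
Row 6, column 2: eliminating its row and column leaves {ε, β}.
Row 6, column 5: eliminating its row and column leaves {ζ}.
Row 6, column 6: eliminating its row and column leaves {δ, ε}.
Enumerating the assignments across these blanks that avoid any row or column repeat gives 2 completions.

2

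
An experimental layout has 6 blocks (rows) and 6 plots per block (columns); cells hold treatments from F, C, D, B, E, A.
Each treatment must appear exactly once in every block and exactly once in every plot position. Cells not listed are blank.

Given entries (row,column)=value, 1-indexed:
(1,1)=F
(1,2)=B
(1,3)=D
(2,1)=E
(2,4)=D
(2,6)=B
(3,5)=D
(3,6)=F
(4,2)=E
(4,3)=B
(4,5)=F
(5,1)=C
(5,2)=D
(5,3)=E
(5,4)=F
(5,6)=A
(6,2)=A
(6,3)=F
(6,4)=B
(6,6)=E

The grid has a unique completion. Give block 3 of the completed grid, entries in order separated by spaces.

B C A E D F

Block 3, plot 2: block 3 has {F, D} and plot 2 has {D, B, E, A}, leaving only C.
Block 3, plot 3: block 3 has {F, C, D} and plot 3 has {F, D, B, E}, leaving only A.
Block 3, plot 1: block 3 has {F, C, D, A} and plot 1 has {F, C, E}, leaving only B.
Block 3, plot 4: block 3 has {F, C, D, B, A} and plot 4 has {F, D, B}, leaving only E.
So block 3 reads: B C A E D F.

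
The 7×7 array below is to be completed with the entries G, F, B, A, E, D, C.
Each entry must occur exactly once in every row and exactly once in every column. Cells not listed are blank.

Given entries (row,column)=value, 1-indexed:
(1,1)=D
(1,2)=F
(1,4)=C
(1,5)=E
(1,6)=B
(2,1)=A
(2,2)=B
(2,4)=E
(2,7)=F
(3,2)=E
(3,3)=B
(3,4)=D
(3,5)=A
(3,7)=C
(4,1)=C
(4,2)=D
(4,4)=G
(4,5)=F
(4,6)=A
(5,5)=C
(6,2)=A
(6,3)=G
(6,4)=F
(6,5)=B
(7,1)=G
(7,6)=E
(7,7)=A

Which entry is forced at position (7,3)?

F

Row 1, column 3: row 1 has {F, B, E, D, C} and column 3 has {G, B}, leaving only A.
Row 1, column 7: row 1 has {F, B, A, E, D, C} and column 7 has {F, A, C}, leaving only G.
Row 3, column 1: row 3 has {B, A, E, D, C} and column 1 has {G, A, D, C}, leaving only F.
Row 3, column 6: row 3 has {F, B, A, E, D, C} and column 6 has {B, A, E}, leaving only G.
Row 4, column 3: row 4 has {G, F, A, D, C} and column 3 has {G, B, A}, leaving only E.
Row 4, column 7: row 4 has {G, F, A, E, D, C} and column 7 has {G, F, A, C}, leaving only B.
Row 5, column 2: row 5 has {C} and column 2 has {F, B, A, E, D}, leaving only G.
Row 6, column 1: row 6 has {G, F, B, A} and column 1 has {G, F, A, D, C}, leaving only E.
Row 5, column 1: row 5 has {G, C} and column 1 has {G, F, A, E, D, C}, leaving only B.
Row 5, column 4: row 5 has {G, B, C} and column 4 has {G, F, E, D, C}, leaving only A.
Row 6, column 7: row 6 has {G, F, B, A, E} and column 7 has {G, F, B, A, C}, leaving only D.
Row 5, column 7: row 5 has {G, B, A, C} and column 7 has {G, F, B, A, D, C}, leaving only E.
Row 6, column 6: row 6 has {G, F, B, A, E, D} and column 6 has {G, B, A, E}, leaving only C.
Row 2, column 6: row 2 has {F, B, A, E} and column 6 has {G, B, A, E, C}, leaving only D.
Row 2, column 3: row 2 has {F, B, A, E, D} and column 3 has {G, B, A, E}, leaving only C.
Row 2, column 5: row 2 has {F, B, A, E, D, C} and column 5 has {F, B, A, E, C}, leaving only G.
Row 5, column 6: row 5 has {G, B, A, E, C} and column 6 has {G, B, A, E, D, C}, leaving only F.
Row 5, column 3: row 5 has {G, F, B, A, E, C} and column 3 has {G, B, A, E, C}, leaving only D.
Row 7 already has {G, A, E} and column 3 already has {G, B, A, E, D, C}, so row 7, column 3 must be F.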